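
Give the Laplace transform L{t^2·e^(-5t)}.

L{t^n·e^(at)} = n!/(s-a)^(n+1), so L{t^2·e^(-5t)} = 2/(s+5)^3

Final answer: 2/(s+5)^3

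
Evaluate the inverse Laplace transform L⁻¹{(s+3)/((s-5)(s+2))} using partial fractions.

Using partial fractions, f(t) = (8e^(5t) - e^(-2t))/7

Final answer: (8e^(5t) - e^(-2t))/7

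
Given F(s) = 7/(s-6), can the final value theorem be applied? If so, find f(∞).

sF(s) = 7s/(s-6) has a pole at s = 6 in the right half-plane. Theorem does NOT apply (unstable system; f(t) = 7·e^(6t) grows without bound).

Final answer: Not applicable (unstable)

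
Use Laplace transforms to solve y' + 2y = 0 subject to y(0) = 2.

L{y'} + 2L{y} = 0. sY - 2 + 2Y = 0. Y(s+2) = 2. Y = 2/(s+2)

Final answer: y(t) = 2e^(-2t)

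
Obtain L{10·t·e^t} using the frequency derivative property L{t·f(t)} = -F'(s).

L{e^t} = 1/(s-1). By frequency derivative: L{t·e^t} = -d/ds[1/(s-1)] = -(-1)/(s-1)² = 1/(s-1)². Then L{10·t·e^t} = 10·1/(s-1)² = 10/(s-1)²

Final answer: 10/(s-1)²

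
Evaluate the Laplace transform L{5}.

L{5} = 5 · L{1} = 5/s

Final answer: 5/s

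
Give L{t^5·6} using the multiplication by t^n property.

L{6} = 6/s. d^1/ds^1[1/s] = -1/s². d^2/ds^2[1/s] = 2/s^3. d^3/ds^3[1/s] = -6/s^4. d^4/ds^4[1/s] = 24/s^5. d^5/ds^5[1/s] = -120/s^6. So L{t^5} = (-1)^{5}·-120/s^6 = 120/s^6. Then L{t^5·6} = 6·120/s^6 = 720/s^6

Final answer: 720/s^6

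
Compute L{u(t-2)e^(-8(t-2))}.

u(t-a)f(t-a) with f(t)=e^(-8t). L{e^(-8t)} = 1/(s+8). By time shift: e^(-2s)/(s+8)

Final answer: e^(-2s)/(s+8)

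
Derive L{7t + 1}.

L{7t + 1} = 7·L{t} + L{1} = 7/s² + 1/s

Final answer: 7/s² + 1/s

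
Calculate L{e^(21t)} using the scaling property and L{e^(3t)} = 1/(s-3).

Using L{f(at)} = (1/a)F(s/a) with a=7 and f(t) = e^(3t): L{e^(21t)} = (1/7) · 1/((s/7)-3) = (1/7) · 7/(s-21) = 1/(s-21)

Final answer: 1/(s-21)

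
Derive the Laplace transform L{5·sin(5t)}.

L{sin(ωt)} = ω/(s² + ω²), so L{sin(5t)} = 5/(s² + 25). Then L{5·sin(5t)} = 5·5/(s² + 25) = 25/(s² + 25)

Final answer: 25/(s² + 25)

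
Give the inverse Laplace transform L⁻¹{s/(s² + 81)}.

L⁻¹{s/(s² + 81)} = cos(9t)

Final answer: cos(9t)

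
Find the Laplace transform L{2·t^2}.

L{t^n} = n!/s^(n+1), so L{t^2} = 2/s^3. Then L{2·t^2} = 2·2/s^3 = 4/s^3

Final answer: 4/s^3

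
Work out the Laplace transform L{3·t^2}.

L{t^n} = n!/s^(n+1), so L{t^2} = 2/s^3. Then L{3·t^2} = 3·2/s^3 = 6/s^3

Final answer: 6/s^3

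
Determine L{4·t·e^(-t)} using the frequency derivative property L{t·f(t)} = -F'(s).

L{e^(-t)} = 1/(s+1). By frequency derivative: L{t·e^(-t)} = -d/ds[1/(s+1)] = -(-1)/(s+1)² = 1/(s+1)². Then L{4·t·e^(-t)} = 4·1/(s+1)² = 4/(s+1)²

Final answer: 4/(s+1)²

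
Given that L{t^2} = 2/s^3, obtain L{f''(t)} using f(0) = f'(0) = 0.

L{f''(t)} = s²F(s) - sf(0) - f'(0) = s²·2/s^3 - 0 - 0 = 2/s

Final answer: 2/s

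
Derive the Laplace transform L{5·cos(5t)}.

L{cos(ωt)} = s/(s² + ω²), so L{cos(5t)} = s/(s² + 25). Then L{5·cos(5t)} = 5·s/(s² + 25) = 5s/(s² + 25)

Final answer: 5s/(s² + 25)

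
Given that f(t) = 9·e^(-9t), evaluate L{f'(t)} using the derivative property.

f(0) = 9, F(s) = 9/(s+9). L{f'(t)} = s·F(s) - f(0) = 9s/(s+9) - 9 = (9s - 9(s+9))/(s+9) = -81/(s+9)

Final answer: -81/(s+9)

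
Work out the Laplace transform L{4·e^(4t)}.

L{e^(at)} = 1/(s-a), so L{e^(4t)} = 1/(s-4). Then L{4·e^(4t)} = 4/(s-4)

Final answer: 4/(s-4)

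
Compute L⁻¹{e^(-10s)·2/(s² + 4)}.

L⁻¹{2/(s² + 4)} = sin(2t). By the time shift theorem, L⁻¹{e^(-as)F(s)} = u(t-a)f(t-a) with a=10, so L⁻¹{e^(-10s)·2/(s² + 4)} = u(t-10)·sin(2(t-10))

Final answer: u(t-10)·sin(2(t-10))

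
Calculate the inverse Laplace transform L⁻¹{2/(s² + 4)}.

L⁻¹{2/(s² + 4)} = sin(2t)

Final answer: sin(2t)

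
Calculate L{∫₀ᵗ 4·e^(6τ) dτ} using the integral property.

L{∫₀ᵗ f(τ)dτ} = F(s)/s with F(s) = 4/(s-6), so L{∫₀ᵗ 4·e^(6τ) dτ} = 4/(s(s-6))

Final answer: 4/(s(s-6))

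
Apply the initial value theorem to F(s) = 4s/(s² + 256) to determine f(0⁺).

f(0⁺) = lim_{s→∞} s·4s/(s² + 256) = lim_{s→∞} 4s²/(s² + 256) = 4

Final answer: 4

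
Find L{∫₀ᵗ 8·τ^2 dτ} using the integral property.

L{∫₀ᵗ f(τ)dτ} = F(s)/s with f(t) = 8t^2. F(s) = 16/s^3, so L{∫₀ᵗ 8·τ^2 dτ} = (16/s^3)/s = 16/s^4. (Check: ∫₀ᵗ 8·τ^2 dτ = 8t^3/3.)

Final answer: 16/s^4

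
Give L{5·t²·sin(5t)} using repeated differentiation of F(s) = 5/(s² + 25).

F(s) = 5/(s² + 25). F'(s) = -10s/(s² + 25)². F''(s) = -10(25 - 3s²)/(s² + 25)³ = (30s² - 250)/(s² + 25)³. So L{t²·sin(5t)} = (-1)² F''(s) = (30s² - 250)/(s² + 25)³. Then L{5·t²·sin(5t)} = 5·(30s² - 250)/(s² + 25)³ = (150s² - 1250)/(s² + 25)³

Final answer: (150s² - 1250)/(s² + 25)³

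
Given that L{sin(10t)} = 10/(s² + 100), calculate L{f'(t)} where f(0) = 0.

L{f'(t)} = s·F(s) - f(0) = s·10/(s² + 100) - 0 = 10s/(s² + 100)

Final answer: 10s/(s² + 100)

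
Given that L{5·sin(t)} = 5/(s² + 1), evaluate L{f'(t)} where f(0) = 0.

L{f'(t)} = s·F(s) - f(0) = s·5/(s² + 1) - 0 = 5s/(s² + 1)

Final answer: 5s/(s² + 1)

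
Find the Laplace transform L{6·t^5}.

L{t^n} = n!/s^(n+1), so L{t^5} = 120/s^6. Then L{6·t^5} = 6·120/s^6 = 720/s^6

Final answer: 720/s^6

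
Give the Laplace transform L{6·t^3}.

L{t^n} = n!/s^(n+1), so L{t^3} = 6/s^4. Then L{6·t^3} = 6·6/s^4 = 36/s^4

Final answer: 36/s^4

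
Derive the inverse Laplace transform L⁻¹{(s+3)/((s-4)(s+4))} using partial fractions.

Using partial fractions, f(t) = (7e^(4t) + e^(-4t))/8

Final answer: (7e^(4t) + e^(-4t))/8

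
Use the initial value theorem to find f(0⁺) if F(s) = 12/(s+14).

f(0⁺) = lim_{s→∞} s·12/(s+14) = lim_{s→∞} 12s/(s+14) = 12

Final answer: 12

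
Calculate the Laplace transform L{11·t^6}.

L{t^n} = n!/s^(n+1), so L{t^6} = 720/s^7. Then L{11·t^6} = 11·720/s^7 = 7920/s^7

Final answer: 7920/s^7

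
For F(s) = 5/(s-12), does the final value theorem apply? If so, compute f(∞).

sF(s) = 5s/(s-12) has a pole at s = 12 in the right half-plane. Theorem does NOT apply (unstable system; f(t) = 5·e^(12t) grows without bound).

Final answer: Not applicable (unstable)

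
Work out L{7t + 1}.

L{7t + 1} = 7·L{t} + L{1} = 7/s² + 1/s

Final answer: 7/s² + 1/s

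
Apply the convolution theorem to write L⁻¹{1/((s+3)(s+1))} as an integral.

1/((s+3)(s+1)) = (1/(s+3))·(1/(s+1)) = L{e^(-3t)}·L{e^(-t)}. So f(t) = e^(-3t)*e^(-t) = ∫₀ᵗ e^(-3τ)·e^(-(t-τ)) dτ

Final answer: ∫₀ᵗ e^(-3τ)·e^(-(t-τ)) dτ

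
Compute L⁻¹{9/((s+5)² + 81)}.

Form: b/((s-a)² + b²) → e^(at)sin(bt). With a=-5, b=9

Final answer: e^(-5t)·sin(9t)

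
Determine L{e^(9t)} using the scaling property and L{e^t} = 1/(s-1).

Using L{f(at)} = (1/a)F(s/a) with a=9 and f(t) = e^t: L{e^(9t)} = (1/9) · 1/((s/9)-1) = (1/9) · 9/(s-9) = 1/(s-9)

Final answer: 1/(s-9)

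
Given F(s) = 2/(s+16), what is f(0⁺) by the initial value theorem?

f(0⁺) = lim_{s→∞} s·2/(s+16) = lim_{s→∞} 2s/(s+16) = 2

Final answer: 2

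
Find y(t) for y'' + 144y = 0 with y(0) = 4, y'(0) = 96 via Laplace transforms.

L{y''} + 144L{y} = 0. s²Y - 4s - 96 + 144Y = 0. Y(s² + 144) = 4s + 96. Y = (4s + 96)/(s² + 144). Inverting: y(t) = 4cos(12t) + 8sin(12t)

Final answer: y(t) = 4cos(12t) + 8sin(12t)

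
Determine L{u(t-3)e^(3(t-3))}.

u(t-a)f(t-a) with f(t)=e^(3t). L{e^(3t)} = 1/(s-3). By time shift: e^(-3s)/(s-3)

Final answer: e^(-3s)/(s-3)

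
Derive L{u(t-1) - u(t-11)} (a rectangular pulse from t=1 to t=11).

L{u(t-a)} = e^(-as)/s. L{u(t-1) - u(t-11)} = (e^(-s) - e^(-11s))/s

Final answer: (e^(-s) - e^(-11s))/s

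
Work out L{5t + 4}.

L{5t + 4} = 5·L{t} + 4·L{1} = 5/s² + 4/s

Final answer: 5/s² + 4/s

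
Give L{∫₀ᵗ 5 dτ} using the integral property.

L{∫₀ᵗ f(τ)dτ} = F(s)/s with f(t) = 5. F(s) = 5/s, so L{∫₀ᵗ 5 dτ} = (5/s)/s = 5/s². (Check: ∫₀ᵗ 5 dτ = 5t.)

Final answer: 5/s²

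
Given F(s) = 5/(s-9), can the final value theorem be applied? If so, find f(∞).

sF(s) = 5s/(s-9) has a pole at s = 9 in the right half-plane. Theorem does NOT apply (unstable system; f(t) = 5·e^(9t) grows without bound).

Final answer: Not applicable (unstable)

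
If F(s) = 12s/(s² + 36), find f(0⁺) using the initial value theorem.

f(0⁺) = lim_{s→∞} s·12s/(s² + 36) = lim_{s→∞} 12s²/(s² + 36) = 12

Final answer: 12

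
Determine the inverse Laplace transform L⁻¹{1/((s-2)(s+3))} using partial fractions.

Decompose: A/(s-2) + B/(s+3). A = 1/5, B = -1/5. f(t) = (e^(2t) - e^(-3t))/5

Final answer: (e^(2t) - e^(-3t))/5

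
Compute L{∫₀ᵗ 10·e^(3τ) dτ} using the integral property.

L{∫₀ᵗ f(τ)dτ} = F(s)/s with F(s) = 10/(s-3), so L{∫₀ᵗ 10·e^(3τ) dτ} = 10/(s(s-3))

Final answer: 10/(s(s-3))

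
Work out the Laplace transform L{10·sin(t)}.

L{sin(ωt)} = ω/(s² + ω²), so L{sin(t)} = 1/(s² + 1). Then L{10·sin(t)} = 10·1/(s² + 1) = 10/(s² + 1)

Final answer: 10/(s² + 1)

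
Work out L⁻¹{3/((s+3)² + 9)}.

Form: b/((s-a)² + b²) → e^(at)sin(bt). With a=-3, b=3

Final answer: e^(-3t)·sin(3t)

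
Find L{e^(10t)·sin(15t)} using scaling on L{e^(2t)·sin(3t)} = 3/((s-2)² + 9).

Scaling with a=5: L{e^(10t)·sin(15t)} = (1/5) · 3/((s/5-2)² + 9). Simplifying: 15/((s-10)² + 225)

Final answer: 15/((s-10)² + 225)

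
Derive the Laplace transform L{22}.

L{22} = 22 · L{1} = 22/s

Final answer: 22/s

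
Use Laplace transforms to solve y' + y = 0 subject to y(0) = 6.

L{y'} + L{y} = 0. sY - 6 + Y = 0. Y(s+1) = 6. Y = 6/(s+1)

Final answer: y(t) = 6e^(-t)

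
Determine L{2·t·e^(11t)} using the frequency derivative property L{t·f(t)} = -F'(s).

L{e^(11t)} = 1/(s-11). By frequency derivative: L{t·e^(11t)} = -d/ds[1/(s-11)] = -(-1)/(s-11)² = 1/(s-11)². Then L{2·t·e^(11t)} = 2·1/(s-11)² = 2/(s-11)²

Final answer: 2/(s-11)²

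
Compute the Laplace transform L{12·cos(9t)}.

L{cos(ωt)} = s/(s² + ω²), so L{cos(9t)} = s/(s² + 81). Then L{12·cos(9t)} = 12·s/(s² + 81) = 12s/(s² + 81)

Final answer: 12s/(s² + 81)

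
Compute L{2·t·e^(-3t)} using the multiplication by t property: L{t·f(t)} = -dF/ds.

Using L{t^n·e^(at)} = n!/(s-a)^(n+1), L{t·e^(-3t)} = 1/(s+3)^2, so L{2·t·e^(-3t)} = 2·1/(s+3)^2 = 2/(s+3)^2

Final answer: 2/(s+3)^2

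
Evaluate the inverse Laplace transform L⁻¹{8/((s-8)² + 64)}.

Using frequency shift, L⁻¹{8/((s-8)² + 64)} = e^(8t)·sin(8t)

Final answer: e^(8t)·sin(8t)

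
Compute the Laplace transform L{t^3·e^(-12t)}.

L{t^n·e^(at)} = n!/(s-a)^(n+1), so L{t^3·e^(-12t)} = 6/(s+12)^4

Final answer: 6/(s+12)^4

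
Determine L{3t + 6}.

L{3t + 6} = 3·L{t} + 6·L{1} = 3/s² + 6/s

Final answer: 3/s² + 6/s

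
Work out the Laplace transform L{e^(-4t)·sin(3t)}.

L{e^(at)·sin(ωt)} = ω/((s-a)² + ω²), so L{e^(-4t)·sin(3t)} = 3/((s+4)² + 9)

Final answer: 3/((s+4)² + 9)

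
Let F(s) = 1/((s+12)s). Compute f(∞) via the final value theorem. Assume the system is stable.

f(∞) = lim_{s→0} sF(s) = lim_{s→0} 1/(s+12) = 1/12

Final answer: 1/12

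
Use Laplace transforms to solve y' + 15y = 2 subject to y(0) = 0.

sY + 15Y = 2/s. Y = 2/(s(s+15)). Partial fractions: Y = 2/15/s - 2/15/(s+15)

Final answer: y(t) = 2/15(1 - e^(-15t))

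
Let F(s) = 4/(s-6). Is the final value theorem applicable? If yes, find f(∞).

sF(s) = 4s/(s-6) has a pole at s = 6 in the right half-plane. Theorem does NOT apply (unstable system; f(t) = 4·e^(6t) grows without bound).

Final answer: Not applicable (unstable)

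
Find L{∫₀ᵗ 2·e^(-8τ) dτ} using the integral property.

L{∫₀ᵗ f(τ)dτ} = F(s)/s with F(s) = 2/(s+8), so L{∫₀ᵗ 2·e^(-8τ) dτ} = 2/(s(s+8))

Final answer: 2/(s(s+8))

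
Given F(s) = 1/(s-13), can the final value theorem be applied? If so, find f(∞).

sF(s) = s/(s-13) has a pole at s = 13 in the right half-plane. Theorem does NOT apply (unstable system; f(t) = e^(13t) grows without bound).

Final answer: Not applicable (unstable)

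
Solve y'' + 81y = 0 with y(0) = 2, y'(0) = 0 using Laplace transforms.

L{y''} + 81L{y} = 0. s²Y - 2s - 0 + 81Y = 0. Y(s² + 81) = 2s. Y = (2s)/(s² + 81). Inverting: y(t) = 2cos(9t)

Final answer: y(t) = 2cos(9t)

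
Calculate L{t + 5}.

L{t + 5} = L{t} + 5·L{1} = 1/s² + 5/s

Final answer: 1/s² + 5/s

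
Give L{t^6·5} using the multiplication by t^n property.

L{5} = 5/s. d^1/ds^1[1/s] = -1/s². d^2/ds^2[1/s] = 2/s^3. d^3/ds^3[1/s] = -6/s^4. d^4/ds^4[1/s] = 24/s^5. d^5/ds^5[1/s] = -120/s^6. d^6/ds^6[1/s] = 720/s^7. So L{t^6} = (-1)^{6}·720/s^7 = 720/s^7. Then L{t^6·5} = 5·720/s^7 = 3600/s^7

Final answer: 3600/s^7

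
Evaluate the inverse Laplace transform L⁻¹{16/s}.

L⁻¹{c/s} = c, so L⁻¹{16/s} = 16

Final answer: 16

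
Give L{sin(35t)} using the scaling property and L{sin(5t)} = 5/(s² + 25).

Using L{f(at)} = (1/a)F(s/a) with a=7: L{sin(35t)} = (1/7) · 5/((s/7)² + 25) = (1/7) · 5·49/(s² + 1225) = 35/(s² + 1225)

Final answer: 35/(s² + 1225)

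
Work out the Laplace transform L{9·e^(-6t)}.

L{e^(at)} = 1/(s-a), so L{e^(-6t)} = 1/(s+6). Then L{9·e^(-6t)} = 9/(s+6)

Final answer: 9/(s+6)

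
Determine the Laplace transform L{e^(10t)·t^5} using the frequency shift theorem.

L{e^(at)·t^n} = n!/(s-a)^(n+1), so L{e^(10t)·t^5} = 120/(s-10)^6

Final answer: 120/(s-10)^6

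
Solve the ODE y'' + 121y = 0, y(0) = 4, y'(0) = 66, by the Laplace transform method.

L{y''} + 121L{y} = 0. s²Y - 4s - 66 + 121Y = 0. Y(s² + 121) = 4s + 66. Y = (4s + 66)/(s² + 121). Inverting: y(t) = 4cos(11t) + 6sin(11t)

Final answer: y(t) = 4cos(11t) + 6sin(11t)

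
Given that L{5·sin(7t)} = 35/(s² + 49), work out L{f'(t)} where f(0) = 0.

L{f'(t)} = s·F(s) - f(0) = s·35/(s² + 49) - 0 = 35s/(s² + 49)

Final answer: 35s/(s² + 49)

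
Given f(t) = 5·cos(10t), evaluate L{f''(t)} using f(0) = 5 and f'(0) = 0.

F(s) = 5s/(s² + 100). L{f''(t)} = s²F(s) - sf(0) - f'(0) = 5s³/(s² + 100) - 5s = (5s³ - 5s(s² + 100))/(s² + 100) = -500s/(s² + 100)

Final answer: -500s/(s² + 100)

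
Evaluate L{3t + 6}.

L{3t + 6} = 3·L{t} + 6·L{1} = 3/s² + 6/s

Final answer: 3/s² + 6/s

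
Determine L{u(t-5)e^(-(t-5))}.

u(t-a)f(t-a) with f(t)=e^(-t). L{e^(-t)} = 1/(s+1). By time shift: e^(-5s)/(s+1)

Final answer: e^(-5s)/(s+1)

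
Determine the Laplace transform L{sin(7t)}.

L{sin(ωt)} = ω/(s² + ω²), so L{sin(7t)} = 7/(s² + 49)

Final answer: 7/(s² + 49)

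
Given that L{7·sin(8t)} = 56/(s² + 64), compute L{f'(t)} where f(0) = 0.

L{f'(t)} = s·F(s) - f(0) = s·56/(s² + 64) - 0 = 56s/(s² + 64)

Final answer: 56s/(s² + 64)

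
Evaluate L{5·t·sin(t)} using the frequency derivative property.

L{sin(t)} = 1/(s² + 1). By L{t·f(t)} = -F'(s): -d/ds[1/(s² + 1)] = -(1)·(-2s)/(s² + 1)² = 2s/(s² + 1)². Then L{5·t·sin(t)} = 5·2s/(s² + 1)² = 10s/(s² + 1)²

Final answer: 10s/(s² + 1)²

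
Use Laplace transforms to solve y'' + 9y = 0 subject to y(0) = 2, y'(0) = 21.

L{y''} + 9L{y} = 0. s²Y - 2s - 21 + 9Y = 0. Y(s² + 9) = 2s + 21. Y = (2s + 21)/(s² + 9). Inverting: y(t) = 2cos(3t) + 7sin(3t)

Final answer: y(t) = 2cos(3t) + 7sin(3t)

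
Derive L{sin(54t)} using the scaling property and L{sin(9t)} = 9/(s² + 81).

Using L{f(at)} = (1/a)F(s/a) with a=6: L{sin(54t)} = (1/6) · 9/((s/6)² + 81) = (1/6) · 9·36/(s² + 2916) = 54/(s² + 2916)

Final answer: 54/(s² + 2916)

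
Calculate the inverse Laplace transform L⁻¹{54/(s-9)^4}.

L⁻¹{n!/(s-a)^(n+1)} = t^n·e^(at) with n=3, a=9. So L⁻¹{6/(s-9)^4} = t^3·e^(9t), and L⁻¹{54/(s-9)^4} = (54/6)·t^3·e^(9t) = 9·t^3·e^(9t)

Final answer: 9·t^3·e^(9t)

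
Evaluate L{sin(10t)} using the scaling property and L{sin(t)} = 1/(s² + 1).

Using L{f(at)} = (1/a)F(s/a) with a=10: L{sin(10t)} = (1/10) · 1/((s/10)² + 1) = (1/10) · 1·100/(s² + 100) = 10/(s² + 100)

Final answer: 10/(s² + 100)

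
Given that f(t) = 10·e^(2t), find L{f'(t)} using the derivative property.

f(0) = 10, F(s) = 10/(s-2). L{f'(t)} = s·F(s) - f(0) = 10s/(s-2) - 10 = (10s - 10(s-2))/(s-2) = 20/(s-2)

Final answer: 20/(s-2)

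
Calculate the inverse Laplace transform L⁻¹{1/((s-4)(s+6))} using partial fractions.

Decompose: A/(s-4) + B/(s+6). A = 1/10, B = -1/10. f(t) = (e^(4t) - e^(-6t))/10

Final answer: (e^(4t) - e^(-6t))/10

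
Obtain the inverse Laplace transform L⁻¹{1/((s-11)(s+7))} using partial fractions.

Decompose: A/(s-11) + B/(s+7). A = 1/18, B = -1/18. f(t) = (e^(11t) - e^(-7t))/18

Final answer: (e^(11t) - e^(-7t))/18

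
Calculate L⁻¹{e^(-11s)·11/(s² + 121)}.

L⁻¹{11/(s² + 121)} = sin(11t). By the time shift theorem, L⁻¹{e^(-as)F(s)} = u(t-a)f(t-a) with a=11, so L⁻¹{e^(-11s)·11/(s² + 121)} = u(t-11)·sin(11(t-11))

Final answer: u(t-11)·sin(11(t-11))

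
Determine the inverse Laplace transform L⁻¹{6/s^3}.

L⁻¹{n!/s^(n+1)} = t^n with n=2. So L⁻¹{2/s^3} = t^2, and L⁻¹{6/s^3} = (6/2)·t^2 = 3·t^2

Final answer: 3·t^2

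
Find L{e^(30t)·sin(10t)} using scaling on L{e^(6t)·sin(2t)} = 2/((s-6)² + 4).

Scaling with a=5: L{e^(30t)·sin(10t)} = (1/5) · 2/((s/5-6)² + 4). Simplifying: 10/((s-30)² + 100)

Final answer: 10/((s-30)² + 100)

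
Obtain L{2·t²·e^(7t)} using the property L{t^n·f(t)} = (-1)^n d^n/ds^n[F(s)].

L{e^(7t)} = 1/(s-7). d/ds[1/(s-7)] = -1/(s-7)². d²/ds²[1/(s-7)] = 2/(s-7)³. So L{t²·e^(7t)} = (-1)² · 2/(s-7)³ = 2/(s-7)³. Then L{2·t²·e^(7t)} = 2·2/(s-7)³ = 4/(s-7)³

Final answer: 4/(s-7)³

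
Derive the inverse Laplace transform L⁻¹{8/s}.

L⁻¹{c/s} = c, so L⁻¹{8/s} = 8

Final answer: 8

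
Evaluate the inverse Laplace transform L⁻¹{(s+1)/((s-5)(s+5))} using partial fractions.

Using partial fractions, f(t) = (6e^(5t) + 4e^(-5t))/10

Final answer: (6e^(5t) + 4e^(-5t))/10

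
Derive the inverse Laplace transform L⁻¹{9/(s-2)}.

L⁻¹{1/(s-a)} = e^(at), so L⁻¹{1/(s-2)} = e^(2t), and L⁻¹{9/(s-2)} = 9·e^(2t)

Final answer: 9·e^(2t)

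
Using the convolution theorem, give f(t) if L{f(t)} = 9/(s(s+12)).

9/(s(s+12)) = (9/s)·(1/(s+12)) = L{9}·L{e^(-12t)}. By convolution, f(t) = 9*e^(-12t) = ∫₀ᵗ 9·e^(-12τ) dτ = 9·(1 - e^(-12t))/12

Final answer: 9·(1 - e^(-12t))/12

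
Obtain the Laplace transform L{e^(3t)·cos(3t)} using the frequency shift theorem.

Frequency shift: L{e^(at)f(t)} = F(s-a). L{e^(3t)·cos(3t)} = (s-3)/((s-3)² + 9)

Final answer: (s-3)/((s-3)² + 9)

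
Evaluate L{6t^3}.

L{t^n} = n!/s^(n+1). So L{6t^3} = 6·3!/s^4 = 36/s^4

Final answer: 36/s^4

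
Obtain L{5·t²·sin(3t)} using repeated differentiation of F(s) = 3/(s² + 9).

F(s) = 3/(s² + 9). F'(s) = -6s/(s² + 9)². F''(s) = -6(9 - 3s²)/(s² + 9)³ = (18s² - 54)/(s² + 9)³. So L{t²·sin(3t)} = (-1)² F''(s) = (18s² - 54)/(s² + 9)³. Then L{5·t²·sin(3t)} = 5·(18s² - 54)/(s² + 9)³ = (90s² - 270)/(s² + 9)³

Final answer: (90s² - 270)/(s² + 9)³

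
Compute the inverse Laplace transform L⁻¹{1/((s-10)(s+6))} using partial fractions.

Decompose: A/(s-10) + B/(s+6). A = 1/16, B = -1/16. f(t) = (e^(10t) - e^(-6t))/16

Final answer: (e^(10t) - e^(-6t))/16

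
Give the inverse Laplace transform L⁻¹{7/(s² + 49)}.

L⁻¹{7/(s² + 49)} = sin(7t)

Final answer: sin(7t)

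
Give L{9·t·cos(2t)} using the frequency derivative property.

L{cos(2t)} = s/(s² + 4). Derivative: d/ds[s/(s² + 4)] = [(s² + 4) - s·2s]/(s² + 4)² = (4 - s²)/(s² + 4)². So L{t·cos(2t)} = -F'(s) = (s² - 4)/(s² + 4)². Then L{9·t·cos(2t)} = 9·(s² - 4)/(s² + 4)²

Final answer: 9·(s² - 4)/(s² + 4)²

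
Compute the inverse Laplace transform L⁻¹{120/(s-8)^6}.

L⁻¹{n!/(s-a)^(n+1)} = t^n·e^(at), so L⁻¹{120/(s-8)^6} = t^5·e^(8t)

Final answer: t^5·e^(8t)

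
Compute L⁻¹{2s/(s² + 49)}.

This is the form c·s/(s² + a²) with a = 7, c = 2. L⁻¹ = 2·cos(7t)

Final answer: 2·cos(7t)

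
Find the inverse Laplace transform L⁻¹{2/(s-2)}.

L⁻¹{1/(s-a)} = e^(at), so L⁻¹{1/(s-2)} = e^(2t), and L⁻¹{2/(s-2)} = 2·e^(2t)

Final answer: 2·e^(2t)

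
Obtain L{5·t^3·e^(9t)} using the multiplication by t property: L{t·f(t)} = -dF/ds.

Using L{t^n·e^(at)} = n!/(s-a)^(n+1), L{t^3·e^(9t)} = 6/(s-9)^4, so L{5·t^3·e^(9t)} = 5·6/(s-9)^4 = 30/(s-9)^4

Final answer: 30/(s-9)^4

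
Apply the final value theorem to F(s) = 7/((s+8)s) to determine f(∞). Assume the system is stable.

f(∞) = lim_{s→0} sF(s) = lim_{s→0} 7/(s+8) = 7/8

Final answer: 7/8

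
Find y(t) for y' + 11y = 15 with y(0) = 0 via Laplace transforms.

sY + 11Y = 15/s. Y = 15/(s(s+11)). Partial fractions: Y = 15/11/s - 15/11/(s+11)

Final answer: y(t) = 15/11(1 - e^(-11t))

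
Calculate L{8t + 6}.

L{8t + 6} = 8·L{t} + 6·L{1} = 8/s² + 6/s

Final answer: 8/s² + 6/s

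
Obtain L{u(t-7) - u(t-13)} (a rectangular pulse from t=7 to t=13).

L{u(t-a)} = e^(-as)/s. L{u(t-7) - u(t-13)} = (e^(-7s) - e^(-13s))/s

Final answer: (e^(-7s) - e^(-13s))/s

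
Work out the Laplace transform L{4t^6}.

L{4t^6} = 4 · L{t^6} = 4 · 720/s^7 = 2880/s^7

Final answer: 2880/s^7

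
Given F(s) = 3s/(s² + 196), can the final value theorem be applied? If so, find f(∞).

The final value theorem requires all poles of sF(s) in the left half-plane. sF(s) = 3s²/(s² + 196) has poles at s = ±14i (imaginary axis). Theorem does NOT apply (oscillatory system).

Final answer: Not applicable (oscillatory)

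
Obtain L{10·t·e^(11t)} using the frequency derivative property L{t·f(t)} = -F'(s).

L{e^(11t)} = 1/(s-11). By frequency derivative: L{t·e^(11t)} = -d/ds[1/(s-11)] = -(-1)/(s-11)² = 1/(s-11)². Then L{10·t·e^(11t)} = 10·1/(s-11)² = 10/(s-11)²

Final answer: 10/(s-11)²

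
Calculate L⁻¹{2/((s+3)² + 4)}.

Form: b/((s-a)² + b²) → e^(at)sin(bt). With a=-3, b=2

Final answer: e^(-3t)·sin(2t)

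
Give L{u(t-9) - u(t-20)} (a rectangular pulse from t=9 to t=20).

L{u(t-a)} = e^(-as)/s. L{u(t-9) - u(t-20)} = (e^(-9s) - e^(-20s))/s

Final answer: (e^(-9s) - e^(-20s))/s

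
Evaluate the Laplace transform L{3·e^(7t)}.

L{e^(at)} = 1/(s-a), so L{e^(7t)} = 1/(s-7). Then L{3·e^(7t)} = 3/(s-7)

Final answer: 3/(s-7)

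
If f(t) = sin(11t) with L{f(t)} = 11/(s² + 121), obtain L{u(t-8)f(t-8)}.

Time shift theorem: L{u(t-a)f(t-a)} = e^(-as)F(s). Here a=8, F(s) = 11/(s² + 121), so L{u(t-8)f(t-8)} = e^(-8s)·11/(s² + 121)

Final answer: e^(-8s)·11/(s² + 121)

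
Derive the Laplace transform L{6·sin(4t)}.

L{sin(ωt)} = ω/(s² + ω²), so L{sin(4t)} = 4/(s² + 16). Then L{6·sin(4t)} = 6·4/(s² + 16) = 24/(s² + 16)

Final answer: 24/(s² + 16)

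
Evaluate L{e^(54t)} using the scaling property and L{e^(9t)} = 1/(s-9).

Using L{f(at)} = (1/a)F(s/a) with a=6 and f(t) = e^(9t): L{e^(54t)} = (1/6) · 1/((s/6)-9) = (1/6) · 6/(s-54) = 1/(s-54)

Final answer: 1/(s-54)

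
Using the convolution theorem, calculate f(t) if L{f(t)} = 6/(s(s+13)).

6/(s(s+13)) = (6/s)·(1/(s+13)) = L{6}·L{e^(-13t)}. By convolution, f(t) = 6*e^(-13t) = ∫₀ᵗ 6·e^(-13τ) dτ = 6·(1 - e^(-13t))/13

Final answer: 6·(1 - e^(-13t))/13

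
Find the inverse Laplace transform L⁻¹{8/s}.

L⁻¹{c/s} = c, so L⁻¹{8/s} = 8

Final answer: 8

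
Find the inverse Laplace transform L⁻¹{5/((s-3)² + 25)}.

Using frequency shift, L⁻¹{5/((s-3)² + 25)} = e^(3t)·sin(5t)

Final answer: e^(3t)·sin(5t)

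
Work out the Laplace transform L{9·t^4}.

L{t^n} = n!/s^(n+1), so L{t^4} = 24/s^5. Then L{9·t^4} = 9·24/s^5 = 216/s^5

Final answer: 216/s^5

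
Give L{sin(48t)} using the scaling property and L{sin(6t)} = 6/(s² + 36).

Using L{f(at)} = (1/a)F(s/a) with a=8: L{sin(48t)} = (1/8) · 6/((s/8)² + 36) = (1/8) · 6·64/(s² + 2304) = 48/(s² + 2304)

Final answer: 48/(s² + 2304)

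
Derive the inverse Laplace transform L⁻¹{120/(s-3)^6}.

L⁻¹{n!/(s-a)^(n+1)} = t^n·e^(at), so L⁻¹{120/(s-3)^6} = t^5·e^(3t)

Final answer: t^5·e^(3t)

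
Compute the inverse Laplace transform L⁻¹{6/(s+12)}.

L⁻¹{1/(s-a)} = e^(at), so L⁻¹{1/(s+12)} = e^(-12t), and L⁻¹{6/(s+12)} = 6·e^(-12t)

Final answer: 6·e^(-12t)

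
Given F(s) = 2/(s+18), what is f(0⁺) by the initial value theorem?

f(0⁺) = lim_{s→∞} s·2/(s+18) = lim_{s→∞} 2s/(s+18) = 2

Final answer: 2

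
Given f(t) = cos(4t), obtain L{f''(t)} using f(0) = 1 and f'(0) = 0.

F(s) = s/(s² + 16). L{f''(t)} = s²F(s) - sf(0) - f'(0) = s³/(s² + 16) - s = (s³ - s(s² + 16))/(s² + 16) = -16s/(s² + 16)

Final answer: -16s/(s² + 16)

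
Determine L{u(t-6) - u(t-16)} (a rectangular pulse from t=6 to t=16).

L{u(t-a)} = e^(-as)/s. L{u(t-6) - u(t-16)} = (e^(-6s) - e^(-16s))/s

Final answer: (e^(-6s) - e^(-16s))/s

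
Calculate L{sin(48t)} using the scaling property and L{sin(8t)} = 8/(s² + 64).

Using L{f(at)} = (1/a)F(s/a) with a=6: L{sin(48t)} = (1/6) · 8/((s/6)² + 64) = (1/6) · 8·36/(s² + 2304) = 48/(s² + 2304)

Final answer: 48/(s² + 2304)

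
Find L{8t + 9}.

L{8t + 9} = 8·L{t} + 9·L{1} = 8/s² + 9/s

Final answer: 8/s² + 9/s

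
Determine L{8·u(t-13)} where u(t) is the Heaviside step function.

L{u(t-a)} = e^(-as)/s. Here a=13, so L{u(t-13)} = e^(-13s)/s, and L{8·u(t-13)} = 8·e^(-13s)/s

Final answer: 8·e^(-13s)/s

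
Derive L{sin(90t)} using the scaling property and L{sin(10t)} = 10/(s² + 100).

Using L{f(at)} = (1/a)F(s/a) with a=9: L{sin(90t)} = (1/9) · 10/((s/9)² + 100) = (1/9) · 10·81/(s² + 8100) = 90/(s² + 8100)

Final answer: 90/(s² + 8100)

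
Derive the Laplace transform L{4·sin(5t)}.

L{sin(ωt)} = ω/(s² + ω²), so L{sin(5t)} = 5/(s² + 25). Then L{4·sin(5t)} = 4·5/(s² + 25) = 20/(s² + 25)

Final answer: 20/(s² + 25)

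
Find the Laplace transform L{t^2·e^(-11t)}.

L{t^n·e^(at)} = n!/(s-a)^(n+1), so L{t^2·e^(-11t)} = 2/(s+11)^3

Final answer: 2/(s+11)^3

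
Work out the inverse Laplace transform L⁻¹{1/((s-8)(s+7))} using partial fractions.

Decompose: A/(s-8) + B/(s+7). A = 1/15, B = -1/15. f(t) = (e^(8t) - e^(-7t))/15

Final answer: (e^(8t) - e^(-7t))/15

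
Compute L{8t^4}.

L{t^n} = n!/s^(n+1). So L{8t^4} = 8·4!/s^5 = 192/s^5

Final answer: 192/s^5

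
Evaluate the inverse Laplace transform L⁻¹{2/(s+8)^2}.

L⁻¹{n!/(s-a)^(n+1)} = t^n·e^(at) with n=1, a=-8. So L⁻¹{1/(s+8)^2} = t·e^(-8t), and L⁻¹{2/(s+8)^2} = (2/1)·t·e^(-8t) = 2·t·e^(-8t)

Final answer: 2·t·e^(-8t)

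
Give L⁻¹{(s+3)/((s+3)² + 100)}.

Using frequency shift: L⁻¹{(s-a)/((s-a)² + b²)} = e^(at)cos(bt). Here a=-3, b=10

Final answer: e^(-3t)·cos(10t)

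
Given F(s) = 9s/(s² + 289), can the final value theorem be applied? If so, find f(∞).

The final value theorem requires all poles of sF(s) in the left half-plane. sF(s) = 9s²/(s² + 289) has poles at s = ±17i (imaginary axis). Theorem does NOT apply (oscillatory system).

Final answer: Not applicable (oscillatory)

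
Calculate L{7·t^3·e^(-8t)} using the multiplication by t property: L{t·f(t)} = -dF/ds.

Using L{t^n·e^(at)} = n!/(s-a)^(n+1), L{t^3·e^(-8t)} = 6/(s+8)^4, so L{7·t^3·e^(-8t)} = 7·6/(s+8)^4 = 42/(s+8)^4

Final answer: 42/(s+8)^4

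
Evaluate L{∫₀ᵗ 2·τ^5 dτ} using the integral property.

L{∫₀ᵗ f(τ)dτ} = F(s)/s with f(t) = 2t^5. F(s) = 240/s^6, so L{∫₀ᵗ 2·τ^5 dτ} = (240/s^6)/s = 240/s^7. (Check: ∫₀ᵗ 2·τ^5 dτ = 2t^6/6.)

Final answer: 240/s^7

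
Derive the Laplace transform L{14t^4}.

L{14t^4} = 14 · L{t^4} = 14 · 24/s^5 = 336/s^5

Final answer: 336/s^5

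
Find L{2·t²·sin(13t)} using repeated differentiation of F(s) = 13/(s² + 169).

F(s) = 13/(s² + 169). F'(s) = -26s/(s² + 169)². F''(s) = -26(169 - 3s²)/(s² + 169)³ = (78s² - 4394)/(s² + 169)³. So L{t²·sin(13t)} = (-1)² F''(s) = (78s² - 4394)/(s² + 169)³. Then L{2·t²·sin(13t)} = 2·(78s² - 4394)/(s² + 169)³ = (156s² - 8788)/(s² + 169)³

Final answer: (156s² - 8788)/(s² + 169)³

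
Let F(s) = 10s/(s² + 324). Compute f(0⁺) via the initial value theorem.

f(0⁺) = lim_{s→∞} s·10s/(s² + 324) = lim_{s→∞} 10s²/(s² + 324) = 10

Final answer: 10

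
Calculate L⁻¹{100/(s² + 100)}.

This is the form c·a/(s² + a²) with a = 10, c = 10. L⁻¹ = 10·sin(10t)

Final answer: 10·sin(10t)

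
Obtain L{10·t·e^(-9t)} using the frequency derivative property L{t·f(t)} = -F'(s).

L{e^(-9t)} = 1/(s+9). By frequency derivative: L{t·e^(-9t)} = -d/ds[1/(s+9)] = -(-1)/(s+9)² = 1/(s+9)². Then L{10·t·e^(-9t)} = 10·1/(s+9)² = 10/(s+9)²

Final answer: 10/(s+9)²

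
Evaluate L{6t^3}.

L{t^n} = n!/s^(n+1). So L{6t^3} = 6·3!/s^4 = 36/s^4

Final answer: 36/s^4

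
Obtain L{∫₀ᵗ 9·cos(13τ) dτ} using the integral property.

L{∫₀ᵗ f(τ)dτ} = F(s)/s with F(s) = 9s/(s² + 169), so the result is (9s/(s² + 169))/s = 9/(s² + 169)

Final answer: 9/(s² + 169)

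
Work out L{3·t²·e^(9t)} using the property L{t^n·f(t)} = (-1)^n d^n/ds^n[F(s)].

L{e^(9t)} = 1/(s-9). d/ds[1/(s-9)] = -1/(s-9)². d²/ds²[1/(s-9)] = 2/(s-9)³. So L{t²·e^(9t)} = (-1)² · 2/(s-9)³ = 2/(s-9)³. Then L{3·t²·e^(9t)} = 3·2/(s-9)³ = 6/(s-9)³

Final answer: 6/(s-9)³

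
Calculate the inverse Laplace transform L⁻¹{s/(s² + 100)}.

L⁻¹{s/(s² + 100)} = cos(10t)

Final answer: cos(10t)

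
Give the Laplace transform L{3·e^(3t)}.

L{e^(at)} = 1/(s-a), so L{e^(3t)} = 1/(s-3). Then L{3·e^(3t)} = 3/(s-3)

Final answer: 3/(s-3)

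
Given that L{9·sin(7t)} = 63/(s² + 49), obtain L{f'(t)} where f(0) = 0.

L{f'(t)} = s·F(s) - f(0) = s·63/(s² + 49) - 0 = 63s/(s² + 49)

Final answer: 63s/(s² + 49)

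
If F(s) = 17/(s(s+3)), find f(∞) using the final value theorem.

f(∞) = lim_{s→0} s·17/(s(s+3)) = lim_{s→0} 17/(s+3) = 17/3 = 17/3

Final answer: 17/3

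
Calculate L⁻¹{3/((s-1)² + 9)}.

Form: b/((s-a)² + b²) → e^(at)sin(bt). With a=1, b=3

Final answer: e^t·sin(3t)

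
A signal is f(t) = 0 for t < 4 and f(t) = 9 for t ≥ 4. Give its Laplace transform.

f(t) = 9·u(t-4). L{u(t-4)} = e^(-4s)/s, so L{f(t)} = 9·e^(-4s)/s

Final answer: 9·e^(-4s)/s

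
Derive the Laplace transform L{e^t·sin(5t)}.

L{e^(at)·sin(ωt)} = ω/((s-a)² + ω²), so L{e^t·sin(5t)} = 5/((s-1)² + 25)

Final answer: 5/((s-1)² + 25)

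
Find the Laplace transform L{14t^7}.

L{14t^7} = 14 · L{t^7} = 14 · 5040/s^8 = 70560/s^8

Final answer: 70560/s^8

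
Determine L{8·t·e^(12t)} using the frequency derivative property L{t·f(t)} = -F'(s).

L{e^(12t)} = 1/(s-12). By frequency derivative: L{t·e^(12t)} = -d/ds[1/(s-12)] = -(-1)/(s-12)² = 1/(s-12)². Then L{8·t·e^(12t)} = 8·1/(s-12)² = 8/(s-12)²

Final answer: 8/(s-12)²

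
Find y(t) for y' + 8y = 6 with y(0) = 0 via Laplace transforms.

sY + 8Y = 6/s. Y = 6/(s(s+8)). Partial fractions: Y = 3/4/s - 3/4/(s+8)

Final answer: y(t) = 3/4(1 - e^(-8t))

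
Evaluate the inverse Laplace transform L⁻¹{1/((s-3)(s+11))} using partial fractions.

Decompose: A/(s-3) + B/(s+11). A = 1/14, B = -1/14. f(t) = (e^(3t) - e^(-11t))/14

Final answer: (e^(3t) - e^(-11t))/14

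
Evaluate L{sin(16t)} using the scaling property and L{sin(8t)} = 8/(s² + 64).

Using L{f(at)} = (1/a)F(s/a) with a=2: L{sin(16t)} = (1/2) · 8/((s/2)² + 64) = (1/2) · 8·4/(s² + 256) = 16/(s² + 256)

Final answer: 16/(s² + 256)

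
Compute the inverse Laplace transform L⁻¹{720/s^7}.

L⁻¹{n!/s^(n+1)} = t^n with n=6. So L⁻¹{720/s^7} = t^6

Final answer: t^6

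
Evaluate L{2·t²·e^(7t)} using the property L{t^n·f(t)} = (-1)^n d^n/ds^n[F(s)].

L{e^(7t)} = 1/(s-7). d/ds[1/(s-7)] = -1/(s-7)². d²/ds²[1/(s-7)] = 2/(s-7)³. So L{t²·e^(7t)} = (-1)² · 2/(s-7)³ = 2/(s-7)³. Then L{2·t²·e^(7t)} = 2·2/(s-7)³ = 4/(s-7)³

Final answer: 4/(s-7)³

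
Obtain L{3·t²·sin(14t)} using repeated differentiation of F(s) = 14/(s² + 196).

F(s) = 14/(s² + 196). F'(s) = -28s/(s² + 196)². F''(s) = -28(196 - 3s²)/(s² + 196)³ = (84s² - 5488)/(s² + 196)³. So L{t²·sin(14t)} = (-1)² F''(s) = (84s² - 5488)/(s² + 196)³. Then L{3·t²·sin(14t)} = 3·(84s² - 5488)/(s² + 196)³ = (252s² - 16464)/(s² + 196)³

Final answer: (252s² - 16464)/(s² + 196)³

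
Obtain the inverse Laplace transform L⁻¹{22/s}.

L⁻¹{c/s} = c, so L⁻¹{22/s} = 22

Final answer: 22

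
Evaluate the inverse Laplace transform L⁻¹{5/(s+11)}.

L⁻¹{1/(s-a)} = e^(at), so L⁻¹{1/(s+11)} = e^(-11t), and L⁻¹{5/(s+11)} = 5·e^(-11t)

Final answer: 5·e^(-11t)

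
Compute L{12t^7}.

L{t^n} = n!/s^(n+1). So L{12t^7} = 12·7!/s^8 = 60480/s^8

Final answer: 60480/s^8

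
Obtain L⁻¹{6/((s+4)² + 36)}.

Form: b/((s-a)² + b²) → e^(at)sin(bt). With a=-4, b=6

Final answer: e^(-4t)·sin(6t)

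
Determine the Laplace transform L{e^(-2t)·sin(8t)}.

L{e^(at)·sin(ωt)} = ω/((s-a)² + ω²), so L{e^(-2t)·sin(8t)} = 8/((s+2)² + 64)

Final answer: 8/((s+2)² + 64)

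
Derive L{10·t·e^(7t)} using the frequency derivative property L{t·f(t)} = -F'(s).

L{e^(7t)} = 1/(s-7). By frequency derivative: L{t·e^(7t)} = -d/ds[1/(s-7)] = -(-1)/(s-7)² = 1/(s-7)². Then L{10·t·e^(7t)} = 10·1/(s-7)² = 10/(s-7)²

Final answer: 10/(s-7)²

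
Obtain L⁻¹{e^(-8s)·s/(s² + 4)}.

L⁻¹{s/(s² + 4)} = cos(2t). By the time shift theorem, L⁻¹{e^(-as)F(s)} = u(t-a)f(t-a) with a=8, so L⁻¹{e^(-8s)·s/(s² + 4)} = u(t-8)·cos(2(t-8))

Final answer: u(t-8)·cos(2(t-8))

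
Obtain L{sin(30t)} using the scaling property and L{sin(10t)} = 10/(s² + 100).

Using L{f(at)} = (1/a)F(s/a) with a=3: L{sin(30t)} = (1/3) · 10/((s/3)² + 100) = (1/3) · 10·9/(s² + 900) = 30/(s² + 900)

Final answer: 30/(s² + 900)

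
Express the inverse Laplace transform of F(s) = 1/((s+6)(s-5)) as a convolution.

1/((s+6)(s-5)) = (1/(s+6))·(1/(s-5)) = L{e^(-6t)}·L{e^(5t)}. So f(t) = e^(-6t)*e^(5t) = ∫₀ᵗ e^(-6τ)·e^(5(t-τ)) dτ

Final answer: ∫₀ᵗ e^(-6τ)·e^(5(t-τ)) dτ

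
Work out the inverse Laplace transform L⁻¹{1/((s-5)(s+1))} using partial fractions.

Decompose: A/(s-5) + B/(s+1). A = 1/6, B = -1/6. f(t) = (e^(5t) - e^(-t))/6

Final answer: (e^(5t) - e^(-t))/6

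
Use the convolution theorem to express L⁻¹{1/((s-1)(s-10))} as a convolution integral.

1/((s-1)(s-10)) = (1/(s-1))·(1/(s-10)) = L{e^t}·L{e^(10t)}. So f(t) = e^t*e^(10t) = ∫₀ᵗ e^(τ)·e^(10(t-τ)) dτ

Final answer: ∫₀ᵗ e^(τ)·e^(10(t-τ)) dτ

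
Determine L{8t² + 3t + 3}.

L{8t² + 3t + 3} = 8·2/s³ + 3/s² + 3/s = 16/s³ + 3/s² + 3/s

Final answer: 16/s³ + 3/s² + 3/s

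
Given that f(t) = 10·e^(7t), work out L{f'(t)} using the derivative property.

f(0) = 10, F(s) = 10/(s-7). L{f'(t)} = s·F(s) - f(0) = 10s/(s-7) - 10 = (10s - 10(s-7))/(s-7) = 70/(s-7)

Final answer: 70/(s-7)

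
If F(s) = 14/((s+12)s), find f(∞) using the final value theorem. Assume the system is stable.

f(∞) = lim_{s→0} sF(s) = lim_{s→0} 14/(s+12) = 7/6

Final answer: 7/6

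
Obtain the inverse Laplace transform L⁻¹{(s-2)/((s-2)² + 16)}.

Using frequency shift, L⁻¹{(s-2)/((s-2)² + 16)} = e^(2t)·cos(4t)

Final answer: e^(2t)·cos(4t)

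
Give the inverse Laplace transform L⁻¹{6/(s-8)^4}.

L⁻¹{n!/(s-a)^(n+1)} = t^n·e^(at), so L⁻¹{6/(s-8)^4} = t^3·e^(8t)

Final answer: t^3·e^(8t)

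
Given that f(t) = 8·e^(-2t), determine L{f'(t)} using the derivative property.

f(0) = 8, F(s) = 8/(s+2). L{f'(t)} = s·F(s) - f(0) = 8s/(s+2) - 8 = (8s - 8(s+2))/(s+2) = -16/(s+2)

Final answer: -16/(s+2)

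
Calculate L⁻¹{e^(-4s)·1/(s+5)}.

L⁻¹{1/(s+5)} = e^(-5t). By the time shift theorem, L⁻¹{e^(-as)F(s)} = u(t-a)f(t-a) with a=4, so L⁻¹{e^(-4s)·1/(s+5)} = u(t-4)·e^(-5(t-4))

Final answer: u(t-4)·e^(-5(t-4))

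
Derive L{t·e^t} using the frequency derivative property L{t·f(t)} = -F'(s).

L{e^t} = 1/(s-1). By frequency derivative: L{t·e^t} = -d/ds[1/(s-1)] = -(-1)/(s-1)² = 1/(s-1)²

Final answer: 1/(s-1)²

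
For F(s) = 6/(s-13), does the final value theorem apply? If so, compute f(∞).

sF(s) = 6s/(s-13) has a pole at s = 13 in the right half-plane. Theorem does NOT apply (unstable system; f(t) = 6·e^(13t) grows without bound).

Final answer: Not applicable (unstable)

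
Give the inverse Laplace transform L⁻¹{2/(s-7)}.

L⁻¹{1/(s-a)} = e^(at), so L⁻¹{1/(s-7)} = e^(7t), and L⁻¹{2/(s-7)} = 2·e^(7t)

Final answer: 2·e^(7t)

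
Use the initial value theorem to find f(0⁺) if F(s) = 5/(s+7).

f(0⁺) = lim_{s→∞} s·5/(s+7) = lim_{s→∞} 5s/(s+7) = 5

Final answer: 5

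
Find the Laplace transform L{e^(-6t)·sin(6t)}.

L{e^(at)·sin(ωt)} = ω/((s-a)² + ω²), so L{e^(-6t)·sin(6t)} = 6/((s+6)² + 36)

Final answer: 6/((s+6)² + 36)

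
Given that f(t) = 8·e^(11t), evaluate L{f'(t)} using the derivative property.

f(0) = 8, F(s) = 8/(s-11). L{f'(t)} = s·F(s) - f(0) = 8s/(s-11) - 8 = (8s - 8(s-11))/(s-11) = 88/(s-11)

Final answer: 88/(s-11)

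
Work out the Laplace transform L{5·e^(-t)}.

L{e^(at)} = 1/(s-a), so L{e^(-t)} = 1/(s+1). Then L{5·e^(-t)} = 5/(s+1)

Final answer: 5/(s+1)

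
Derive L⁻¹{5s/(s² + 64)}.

This is the form c·s/(s² + a²) with a = 8, c = 5. L⁻¹ = 5·cos(8t)

Final answer: 5·cos(8t)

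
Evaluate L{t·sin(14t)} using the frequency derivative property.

L{sin(14t)} = 14/(s² + 196). By L{t·f(t)} = -F'(s): -d/ds[14/(s² + 196)] = -(14)·(-2s)/(s² + 196)² = 28s/(s² + 196)²

Final answer: 28s/(s² + 196)²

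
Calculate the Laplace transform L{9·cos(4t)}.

L{cos(ωt)} = s/(s² + ω²), so L{cos(4t)} = s/(s² + 16). Then L{9·cos(4t)} = 9·s/(s² + 16) = 9s/(s² + 16)

Final answer: 9s/(s² + 16)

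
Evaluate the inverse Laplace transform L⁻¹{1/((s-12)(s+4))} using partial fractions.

Decompose: A/(s-12) + B/(s+4). A = 1/16, B = -1/16. f(t) = (e^(12t) - e^(-4t))/16

Final answer: (e^(12t) - e^(-4t))/16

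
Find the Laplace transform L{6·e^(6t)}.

L{e^(at)} = 1/(s-a), so L{e^(6t)} = 1/(s-6). Then L{6·e^(6t)} = 6/(s-6)

Final answer: 6/(s-6)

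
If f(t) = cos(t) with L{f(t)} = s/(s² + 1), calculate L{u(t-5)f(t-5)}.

Time shift theorem: L{u(t-a)f(t-a)} = e^(-as)F(s). Here a=5, F(s) = s/(s² + 1), so L{u(t-5)f(t-5)} = e^(-5s)·s/(s² + 1)

Final answer: e^(-5s)·s/(s² + 1)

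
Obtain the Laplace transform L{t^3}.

L{t^n} = n!/s^(n+1), so L{t^3} = 6/s^4

Final answer: 6/s^4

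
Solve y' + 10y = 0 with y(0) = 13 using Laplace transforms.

L{y'} + 10L{y} = 0. sY - 13 + 10Y = 0. Y(s+10) = 13. Y = 13/(s+10)

Final answer: y(t) = 13e^(-10t)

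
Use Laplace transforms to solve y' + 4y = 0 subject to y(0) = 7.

L{y'} + 4L{y} = 0. sY - 7 + 4Y = 0. Y(s+4) = 7. Y = 7/(s+4)

Final answer: y(t) = 7e^(-4t)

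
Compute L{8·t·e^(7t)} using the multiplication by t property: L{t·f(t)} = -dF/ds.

Using L{t^n·e^(at)} = n!/(s-a)^(n+1), L{t·e^(7t)} = 1/(s-7)^2, so L{8·t·e^(7t)} = 8·1/(s-7)^2 = 8/(s-7)^2

Final answer: 8/(s-7)^2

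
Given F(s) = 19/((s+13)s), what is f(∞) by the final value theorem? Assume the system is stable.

f(∞) = lim_{s→0} sF(s) = lim_{s→0} 19/(s+13) = 19/13

Final answer: 19/13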